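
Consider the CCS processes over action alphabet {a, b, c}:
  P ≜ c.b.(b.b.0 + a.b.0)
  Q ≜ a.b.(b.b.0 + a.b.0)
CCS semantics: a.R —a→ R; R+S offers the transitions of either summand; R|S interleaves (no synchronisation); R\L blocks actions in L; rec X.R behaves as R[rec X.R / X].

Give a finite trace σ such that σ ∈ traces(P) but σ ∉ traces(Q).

c

LTS(P): 5 reachable states
  m0 = c.b.(b.b.0 + a.b.0) | =c=> m1
  m1 = b.(b.b.0 + a.b.0) | =b=> m2
  m2 = b.b.0 + a.b.0 | =a=> m3, =b=> m3
  m3 = b.0 | =b=> m4
  m4 = 0 | ·
LTS(Q): 5 reachable states
  n0 = a.b.(b.b.0 + a.b.0) | =a=> n1
  n1 = b.(b.b.0 + a.b.0) | =b=> n2
  n2 = b.b.0 + a.b.0 | =a=> n3, =b=> n3
  n3 = b.0 | =b=> n4
  n4 = 0 | ·
Run σ = ⟨c⟩ on P: start {m0}
  step 1 (c): {m1}
  P completes σ.
Run σ = ⟨c⟩ on Q: start {n0}
  step 1 (c): ∅ (Q stuck)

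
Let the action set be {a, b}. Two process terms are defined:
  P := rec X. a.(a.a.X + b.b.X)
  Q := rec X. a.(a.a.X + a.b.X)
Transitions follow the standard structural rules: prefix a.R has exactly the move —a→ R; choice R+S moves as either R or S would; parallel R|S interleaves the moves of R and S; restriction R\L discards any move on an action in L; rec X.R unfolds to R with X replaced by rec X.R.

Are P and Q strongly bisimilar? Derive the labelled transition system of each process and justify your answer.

not bisimilar

Reachable graph of P (4 states):
  m0 = rec X. a.(a.a.X + b.b.X) ⊢ --a--▸ m1
  m1 = a.a.(rec X. a.(a.a.X + b.b.X)) + b.b.(rec X. a.(a.a.X + b.b.X)) ⊢ --a--▸ m2, --b--▸ m3
  m2 = a.(rec X. a.(a.a.X + b.b.X)) ⊢ --a--▸ m0
  m3 = b.(rec X. a.(a.a.X + b.b.X)) ⊢ --b--▸ m0
Reachable graph of Q (4 states):
  n0 = rec X. a.(a.a.X + a.b.X) ⊢ --a--▸ n1
  n1 = a.a.(rec X. a.(a.a.X + a.b.X)) + a.b.(rec X. a.(a.a.X + a.b.X)) ⊢ --a--▸ n2, --a--▸ n3
  n2 = a.(rec X. a.(a.a.X + a.b.X)) ⊢ --a--▸ n0
  n3 = b.(rec X. a.(a.a.X + a.b.X)) ⊢ --b--▸ n0
Bisimilarity quotient blocks:
  B0 = {m0}
  B1 = {m1}
  B2 = {m3}
  B3 = {m2}
  B4 = {n0}
  B5 = {n1}
  B6 = {n2}
  B7 = {n3}
m0 ∈ B0, n0 ∈ B4 → different blocks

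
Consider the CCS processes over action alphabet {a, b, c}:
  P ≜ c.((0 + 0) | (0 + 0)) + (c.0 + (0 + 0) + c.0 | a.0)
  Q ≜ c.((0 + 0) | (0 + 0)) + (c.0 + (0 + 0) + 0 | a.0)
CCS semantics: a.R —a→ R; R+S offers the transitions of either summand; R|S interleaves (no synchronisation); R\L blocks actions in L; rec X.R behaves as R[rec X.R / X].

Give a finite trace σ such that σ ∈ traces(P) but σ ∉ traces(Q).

ac

P's transition system — 6 states:
  s0 = c.((0 + 0) | (0 + 0)) + (c.0 + (0 + 0) + c.0 | a.0) has moves ··a··> s1, ··c··> s2, ··c··> s3, ··c··> s4
  s1 = c.0 | 0 has moves ··c··> s5
  s2 = (0 + 0) | (0 + 0) has moves stopped
  s3 = 0 has moves stopped
  s4 = 0 | a.0 has moves ··a··> s5
  s5 = 0 | 0 has moves stopped
Q's transition system — 4 states:
  t0 = c.((0 + 0) | (0 + 0)) + (c.0 + (0 + 0) + 0 | a.0) has moves ··a··> t1, ··c··> t2, ··c··> t3
  t1 = 0 | 0 has moves stopped
  t2 = (0 + 0) | (0 + 0) has moves stopped
  t3 = 0 has moves stopped
Run σ = ⟨ac⟩ on P: start {s0}
  step 1 (a): {s1}
  step 2 (c): {s5}
  ✓ P
Run σ = ⟨ac⟩ on Q: start {t0}
  step 1 (a): {t1}
  step 2 (c): no successor for Q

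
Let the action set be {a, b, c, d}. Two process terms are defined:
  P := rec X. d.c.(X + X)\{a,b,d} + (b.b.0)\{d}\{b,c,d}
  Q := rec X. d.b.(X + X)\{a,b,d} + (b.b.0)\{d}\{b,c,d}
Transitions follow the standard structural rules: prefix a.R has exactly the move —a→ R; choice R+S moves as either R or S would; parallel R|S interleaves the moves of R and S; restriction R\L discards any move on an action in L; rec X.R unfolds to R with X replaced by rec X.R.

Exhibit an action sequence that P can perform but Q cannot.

Reachable graph of P (3 states):
  p0 = rec X. d.c.(X + X)\{a,b,d} + (b.b.0)\{d}\{b,c,d} :: ··d··> p1
  p1 = c.((rec X. d.c.(X + X)\{a,b,d} + (b.b.0)\{d}\{b,c,d}) + (rec X. d.c.(X + X)\{a,b,d} + (b.b.0)\{d}\{b,c,d}))\{a,b,d} :: ··c··> p2
  p2 = ((rec X. d.c.(X + X)\{a,b,d} + (b.b.0)\{d}\{b,c,d}) + (rec X. d.c.(X + X)\{a,b,d} + (b.b.0)\{d}\{b,c,d}))\{a,b,d} :: (no moves)
Reachable graph of Q (3 states):
  q0 = rec X. d.b.(X + X)\{a,b,d} + (b.b.0)\{d}\{b,c,d} :: ··d··> q1
  q1 = b.((rec X. d.b.(X + X)\{a,b,d} + (b.b.0)\{d}\{b,c,d}) + (rec X. d.b.(X + X)\{a,b,d} + (b.b.0)\{d}\{b,c,d}))\{a,b,d} :: ··b··> q2
  q2 = ((rec X. d.b.(X + X)\{a,b,d} + (b.b.0)\{d}\{b,c,d}) + (rec X. d.b.(X + X)\{a,b,d} + (b.b.0)\{d}\{b,c,d}))\{a,b,d} :: (no moves)
Trace ⟨dc⟩ through P, begin at {p0}:
  after d @ step 1: {p1}
  after c @ step 2: {p2}
  ✓ P
Trace ⟨dc⟩ through Q, begin at {q0}:
  after d @ step 1: {q1}
  after c @ step 2: ∅ (Q stuck)

dc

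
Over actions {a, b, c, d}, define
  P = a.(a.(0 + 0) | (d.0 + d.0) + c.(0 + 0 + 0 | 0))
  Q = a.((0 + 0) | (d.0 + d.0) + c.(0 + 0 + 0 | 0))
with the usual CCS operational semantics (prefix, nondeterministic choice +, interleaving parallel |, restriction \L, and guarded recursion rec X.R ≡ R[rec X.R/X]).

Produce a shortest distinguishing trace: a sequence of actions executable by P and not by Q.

Reachable graph of P (6 states):
  p0 = a.(a.(0 + 0) | (d.0 + d.0) + c.(0 + 0 + 0 | 0)) has moves =a=> p1
  p1 = a.(0 + 0) | (d.0 + d.0) + c.(0 + 0 + 0 | 0) has moves =a=> p2, =c=> p3, =d=> p4
  p2 = (0 + 0) | (d.0 + d.0) has moves =d=> p5
  p3 = 0 + 0 + 0 | 0 has moves stopped
  p4 = a.(0 + 0) | 0 has moves =a=> p5
  p5 = (0 + 0) | 0 has moves stopped
Reachable graph of Q (4 states):
  q0 = a.((0 + 0) | (d.0 + d.0) + c.(0 + 0 + 0 | 0)) has moves =a=> q1
  q1 = (0 + 0) | (d.0 + d.0) + c.(0 + 0 + 0 | 0) has moves =c=> q2, =d=> q3
  q2 = 0 + 0 + 0 | 0 has moves stopped
  q3 = (0 + 0) | 0 has moves stopped
Executing aa from P (initial set {p0}):
  [1] a ⇒ {p1}
  [2] a ⇒ {p2}
  ✓ P
Executing aa from Q (initial set {q0}):
  [1] a ⇒ {q1}
  [2] a ⇒ ∅  — Q cannot continue

aa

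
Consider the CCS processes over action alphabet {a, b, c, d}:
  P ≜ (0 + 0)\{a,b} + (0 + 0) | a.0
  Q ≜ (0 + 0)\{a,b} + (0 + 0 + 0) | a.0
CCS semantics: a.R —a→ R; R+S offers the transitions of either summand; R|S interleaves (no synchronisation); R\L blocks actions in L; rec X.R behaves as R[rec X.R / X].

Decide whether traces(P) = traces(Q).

Reachable graph of P (2 states):
  p0 = (0 + 0)\{a,b} + (0 + 0) | a.0 :: =a=> p1
  p1 = (0 + 0) | 0 :: (no moves)
Reachable graph of Q (2 states):
  q0 = (0 + 0)\{a,b} + (0 + 0 + 0) | a.0 :: =a=> q1
  q1 = (0 + 0 + 0) | 0 :: (no moves)
Coarsest stable partition (strong bisimilarity classes):
  B0 = {p0, q0}
  B1 = {p1, q1}
p0 ∈ B0, q0 ∈ B0 → same block
Bisimilar ⇒ trace-equivalent.

YES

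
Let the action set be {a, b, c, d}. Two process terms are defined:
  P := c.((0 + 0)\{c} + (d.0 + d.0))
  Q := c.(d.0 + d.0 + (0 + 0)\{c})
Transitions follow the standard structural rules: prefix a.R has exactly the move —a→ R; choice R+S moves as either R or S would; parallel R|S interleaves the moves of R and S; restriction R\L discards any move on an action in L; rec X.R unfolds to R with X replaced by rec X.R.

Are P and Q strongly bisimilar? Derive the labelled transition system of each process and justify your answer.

Reachable graph of P (3 states):
  m0 = c.((0 + 0)\{c} + (d.0 + d.0)) → ··c··> m1
  m1 = (0 + 0)\{c} + (d.0 + d.0) → ··d··> m2
  m2 = 0 → (no moves)
Reachable graph of Q (3 states):
  n0 = c.(d.0 + d.0 + (0 + 0)\{c}) → ··c··> n1
  n1 = d.0 + d.0 + (0 + 0)\{c} → ··d··> n2
  n2 = 0 → (no moves)
Coarsest stable partition (strong bisimilarity classes):
  B0 = {m0, n0}
  B1 = {m1, n1}
  B2 = {m2, n2}
m0 ∈ B0, n0 ∈ B0 → same block

P ~ Q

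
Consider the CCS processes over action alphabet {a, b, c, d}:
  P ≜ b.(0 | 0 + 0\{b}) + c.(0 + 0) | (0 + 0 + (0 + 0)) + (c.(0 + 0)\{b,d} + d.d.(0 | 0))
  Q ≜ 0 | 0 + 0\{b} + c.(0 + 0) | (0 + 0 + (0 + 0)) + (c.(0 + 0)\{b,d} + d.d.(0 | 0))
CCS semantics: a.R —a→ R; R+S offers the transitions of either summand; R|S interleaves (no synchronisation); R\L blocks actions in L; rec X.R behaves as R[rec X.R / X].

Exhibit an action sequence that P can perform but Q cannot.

b

P's transition system — 6 states:
  u0 = b.(0 | 0 + 0\{b}) + c.(0 + 0) | (0 + 0 + (0 + 0)) + (c.(0 + 0)\{b,d} + d.d.(0 | 0)) | ··b··> u1, ··c··> u2, ··c··> u3, ··d··> u4
  u1 = 0 | 0 + 0\{b} | (no moves)
  u2 = (0 + 0) | (0 + 0 + (0 + 0)) | (no moves)
  u3 = (0 + 0)\{b,d} | (no moves)
  u4 = d.(0 | 0) | ··d··> u5
  u5 = 0 | 0 | (no moves)
Q's transition system — 5 states:
  v0 = 0 | 0 + 0\{b} + c.(0 + 0) | (0 + 0 + (0 + 0)) + (c.(0 + 0)\{b,d} + d.d.(0 | 0)) | ··c··> v1, ··c··> v2, ··d··> v3
  v1 = (0 + 0) | (0 + 0 + (0 + 0)) | (no moves)
  v2 = (0 + 0)\{b,d} | (no moves)
  v3 = d.(0 | 0) | ··d··> v4
  v4 = 0 | 0 | (no moves)
Run σ = ⟨b⟩ on P: start {u0}
  step 1 (b): {u1}
  P completes σ.
Run σ = ⟨b⟩ on Q: start {v0}
  step 1 (b): no successor for Q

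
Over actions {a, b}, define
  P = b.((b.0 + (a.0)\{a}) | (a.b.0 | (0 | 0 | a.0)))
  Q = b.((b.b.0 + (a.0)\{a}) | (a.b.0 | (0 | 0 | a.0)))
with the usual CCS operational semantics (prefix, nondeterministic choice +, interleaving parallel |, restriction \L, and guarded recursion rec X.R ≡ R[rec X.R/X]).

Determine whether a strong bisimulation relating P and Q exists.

P's transition system — 13 states:
  m0 = b.((b.0 + (a.0)\{a}) | (a.b.0 | (0 | 0 | a.0))) ⊢ --b--▸ m1
  m1 = (b.0 + (a.0)\{a}) | (a.b.0 | (0 | 0 | a.0)) ⊢ --a--▸ m2, --a--▸ m3, --b--▸ m4
  m2 = (b.0 + (a.0)\{a}) | (a.b.0 | (0 | 0 | 0)) ⊢ --a--▸ m5, --b--▸ m6
  m3 = (b.0 + (a.0)\{a}) | (b.0 | (0 | 0 | a.0)) ⊢ --a--▸ m5, --b--▸ m7, --b--▸ m8
  m4 = 0 | (a.b.0 | (0 | 0 | a.0)) ⊢ --a--▸ m6, --a--▸ m8
  m5 = (b.0 + (a.0)\{a}) | (b.0 | (0 | 0 | 0)) ⊢ --b--▸ m10, --b--▸ m9
  m6 = 0 | (a.b.0 | (0 | 0 | 0)) ⊢ --a--▸ m10
  m7 = (b.0 + (a.0)\{a}) | (0 | (0 | 0 | a.0)) ⊢ --a--▸ m9, --b--▸ m11
  m8 = 0 | (b.0 | (0 | 0 | a.0)) ⊢ --a--▸ m10, --b--▸ m11
  m9 = (b.0 + (a.0)\{a}) | (0 | (0 | 0 | 0)) ⊢ --b--▸ m12
  m10 = 0 | (b.0 | (0 | 0 | 0)) ⊢ --b--▸ m12
  m11 = 0 | (0 | (0 | 0 | a.0)) ⊢ --a--▸ m12
  m12 = 0 | (0 | (0 | 0 | 0)) ⊢ (no moves)
Q's transition system — 19 states:
  n0 = b.((b.b.0 + (a.0)\{a}) | (a.b.0 | (0 | 0 | a.0))) ⊢ --b--▸ n1
  n1 = (b.b.0 + (a.0)\{a}) | (a.b.0 | (0 | 0 | a.0)) ⊢ --a--▸ n2, --a--▸ n3, --b--▸ n4
  n2 = (b.b.0 + (a.0)\{a}) | (a.b.0 | (0 | 0 | 0)) ⊢ --a--▸ n5, --b--▸ n6
  n3 = (b.b.0 + (a.0)\{a}) | (b.0 | (0 | 0 | a.0)) ⊢ --a--▸ n5, --b--▸ n7, --b--▸ n8
  n4 = b.0 | (a.b.0 | (0 | 0 | a.0)) ⊢ --a--▸ n6, --a--▸ n8, --b--▸ n9
  n5 = (b.b.0 + (a.0)\{a}) | (b.0 | (0 | 0 | 0)) ⊢ --b--▸ n10, --b--▸ n11
  n6 = b.0 | (a.b.0 | (0 | 0 | 0)) ⊢ --a--▸ n11, --b--▸ n12
  n7 = (b.b.0 + (a.0)\{a}) | (0 | (0 | 0 | a.0)) ⊢ --a--▸ n10, --b--▸ n13
  n8 = b.0 | (b.0 | (0 | 0 | a.0)) ⊢ --a--▸ n11, --b--▸ n13, --b--▸ n14
  n9 = 0 | (a.b.0 | (0 | 0 | a.0)) ⊢ --a--▸ n12, --a--▸ n14
  n10 = (b.b.0 + (a.0)\{a}) | (0 | (0 | 0 | 0)) ⊢ --b--▸ n15
  n11 = b.0 | (b.0 | (0 | 0 | 0)) ⊢ --b--▸ n15, --b--▸ n16
  n12 = 0 | (a.b.0 | (0 | 0 | 0)) ⊢ --a--▸ n16
  n13 = b.0 | (0 | (0 | 0 | a.0)) ⊢ --a--▸ n15, --b--▸ n17
  n14 = 0 | (b.0 | (0 | 0 | a.0)) ⊢ --a--▸ n16, --b--▸ n17
  n15 = b.0 | (0 | (0 | 0 | 0)) ⊢ --b--▸ n18
  n16 = 0 | (b.0 | (0 | 0 | 0)) ⊢ --b--▸ n18
  n17 = 0 | (0 | (0 | 0 | a.0)) ⊢ --a--▸ n18
  n18 = 0 | (0 | (0 | 0 | 0)) ⊢ (no moves)
Coarsest stable partition (strong bisimilarity classes):
  B0 = {m0}
  B1 = {m1, n4}
  B2 = {m3, n7, n8}
  B3 = {m5, n10, n11}
  B4 = {m10, m9, n15, n16}
  B5 = {m12, n18}
  B6 = {m7, m8, n13, n14}
  B7 = {m11, n17}
  B8 = {m2, n6}
  B9 = {m6, n12}
  B10 = {m4, n9}
  B11 = {n0}
  B12 = {n1}
  B13 = {n3}
  B14 = {n5}
  B15 = {n2}
m0 ∈ B0, n0 ∈ B11 → different blocks

NO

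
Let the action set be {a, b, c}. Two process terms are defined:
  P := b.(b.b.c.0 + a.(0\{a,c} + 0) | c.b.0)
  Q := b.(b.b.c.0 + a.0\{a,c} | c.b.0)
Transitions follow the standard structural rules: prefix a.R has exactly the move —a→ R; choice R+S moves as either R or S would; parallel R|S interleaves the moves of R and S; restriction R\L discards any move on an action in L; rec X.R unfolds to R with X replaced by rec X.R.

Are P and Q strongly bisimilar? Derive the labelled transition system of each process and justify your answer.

LTS(P): 10 reachable states
  m0 = b.(b.b.c.0 + a.(0\{a,c} + 0) | c.b.0) | —b→ m1
  m1 = b.b.c.0 + a.(0\{a,c} + 0) | c.b.0 | —a→ m2, —b→ m3, —c→ m4
  m2 = (0\{a,c} + 0) | c.b.0 | —c→ m5
  m3 = b.c.0 | —b→ m6
  m4 = a.(0\{a,c} + 0) | b.0 | —a→ m5, —b→ m7
  m5 = (0\{a,c} + 0) | b.0 | —b→ m8
  m6 = c.0 | —c→ m9
  m7 = a.(0\{a,c} + 0) | 0 | —a→ m8
  m8 = (0\{a,c} + 0) | 0 | deadlocked
  m9 = 0 | deadlocked
LTS(Q): 10 reachable states
  n0 = b.(b.b.c.0 + a.0\{a,c} | c.b.0) | —b→ n1
  n1 = b.b.c.0 + a.0\{a,c} | c.b.0 | —a→ n2, —b→ n3, —c→ n4
  n2 = 0\{a,c} | c.b.0 | —c→ n5
  n3 = b.c.0 | —b→ n6
  n4 = a.0\{a,c} | b.0 | —a→ n5, —b→ n7
  n5 = 0\{a,c} | b.0 | —b→ n8
  n6 = c.0 | —c→ n9
  n7 = a.0\{a,c} | 0 | —a→ n8
  n8 = 0\{a,c} | 0 | deadlocked
  n9 = 0 | deadlocked
Bisimilarity quotient blocks:
  B0 = {m0, n0}
  B1 = {m1, n1}
  B2 = {m3, n3}
  B3 = {m6, n6}
  B4 = {m8, m9, n8, n9}
  B5 = {m2, n2}
  B6 = {m5, n5}
  B7 = {m4, n4}
  B8 = {m7, n7}
m0 ∈ B0, n0 ∈ B0 → same block

bisimilar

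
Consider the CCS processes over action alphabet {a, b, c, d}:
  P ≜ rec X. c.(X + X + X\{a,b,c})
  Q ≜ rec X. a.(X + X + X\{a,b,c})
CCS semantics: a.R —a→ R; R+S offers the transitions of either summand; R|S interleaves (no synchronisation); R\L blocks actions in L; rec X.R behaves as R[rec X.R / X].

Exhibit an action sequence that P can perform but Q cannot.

c

Reachable graph of P (2 states):
  s0 = rec X. c.(X + X + X\{a,b,c}) :: --c--▸ s1
  s1 = (rec X. c.(X + X + X\{a,b,c})) + (rec X. c.(X + X + X\{a,b,c})) + (rec X. c.(X + X + X\{a,b,c}))\{a,b,c} :: --c--▸ s1
Reachable graph of Q (2 states):
  t0 = rec X. a.(X + X + X\{a,b,c}) :: --a--▸ t1
  t1 = (rec X. a.(X + X + X\{a,b,c})) + (rec X. a.(X + X + X\{a,b,c})) + (rec X. a.(X + X + X\{a,b,c}))\{a,b,c} :: --a--▸ t1
Run σ = ⟨c⟩ on P: start {s0}
  step 1 (c): {s1}
  P completes σ.
Run σ = ⟨c⟩ on Q: start {t0}
  step 1 (c): ∅  — Q cannot continue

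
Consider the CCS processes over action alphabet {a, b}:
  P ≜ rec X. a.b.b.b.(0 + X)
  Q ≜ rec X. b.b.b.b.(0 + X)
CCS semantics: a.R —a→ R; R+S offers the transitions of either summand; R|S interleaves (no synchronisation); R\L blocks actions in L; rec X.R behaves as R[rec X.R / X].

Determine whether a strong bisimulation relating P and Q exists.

not bisimilar

P's transition system — 5 states:
  m0 = rec X. a.b.b.b.(0 + X) | -a-> m1
  m1 = b.b.b.(0 + (rec X. a.b.b.b.(0 + X))) | -b-> m2
  m2 = b.b.(0 + (rec X. a.b.b.b.(0 + X))) | -b-> m3
  m3 = b.(0 + (rec X. a.b.b.b.(0 + X))) | -b-> m4
  m4 = 0 + (rec X. a.b.b.b.(0 + X)) | -a-> m1
Q's transition system — 5 states:
  n0 = rec X. b.b.b.b.(0 + X) | -b-> n1
  n1 = b.b.b.(0 + (rec X. b.b.b.b.(0 + X))) | -b-> n2
  n2 = b.b.(0 + (rec X. b.b.b.b.(0 + X))) | -b-> n3
  n3 = b.(0 + (rec X. b.b.b.b.(0 + X))) | -b-> n4
  n4 = 0 + (rec X. b.b.b.b.(0 + X)) | -b-> n1
Partition-refinement fixed point:
  B0 = {m0, m4}
  B1 = {m1}
  B2 = {m2}
  B3 = {m3}
  B4 = {n0, n1, n2, n3, n4}
m0 ∈ B0, n0 ∈ B4 → different blocks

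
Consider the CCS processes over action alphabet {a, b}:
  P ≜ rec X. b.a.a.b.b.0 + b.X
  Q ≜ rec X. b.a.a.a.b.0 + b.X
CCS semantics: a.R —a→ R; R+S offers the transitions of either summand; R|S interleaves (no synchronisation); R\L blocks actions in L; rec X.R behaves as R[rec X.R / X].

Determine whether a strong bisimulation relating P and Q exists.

not bisimilar

P's transition system — 6 states:
  u0 = rec X. b.a.a.b.b.0 + b.X :: —b→ u0, —b→ u1
  u1 = a.a.b.b.0 :: —a→ u2
  u2 = a.b.b.0 :: —a→ u3
  u3 = b.b.0 :: —b→ u4
  u4 = b.0 :: —b→ u5
  u5 = 0 :: ∅
Q's transition system — 6 states:
  v0 = rec X. b.a.a.a.b.0 + b.X :: —b→ v0, —b→ v1
  v1 = a.a.a.b.0 :: —a→ v2
  v2 = a.a.b.0 :: —a→ v3
  v3 = a.b.0 :: —a→ v4
  v4 = b.0 :: —b→ v5
  v5 = 0 :: ∅
Coarsest stable partition (strong bisimilarity classes):
  B0 = {u0}
  B1 = {u1}
  B2 = {u2}
  B3 = {u3}
  B4 = {u4, v4}
  B5 = {u5, v5}
  B6 = {v0}
  B7 = {v1}
  B8 = {v2}
  B9 = {v3}
u0 ∈ B0, v0 ∈ B6 → different blocks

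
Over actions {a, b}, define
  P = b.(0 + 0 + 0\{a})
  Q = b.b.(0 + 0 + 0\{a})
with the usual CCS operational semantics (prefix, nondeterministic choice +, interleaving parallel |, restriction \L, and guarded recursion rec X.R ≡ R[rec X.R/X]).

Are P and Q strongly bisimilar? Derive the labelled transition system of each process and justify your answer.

Reachable graph of P (2 states):
  u0 = b.(0 + 0 + 0\{a}) ⊢ ··b··> u1
  u1 = 0 + 0 + 0\{a} ⊢ deadlocked
Reachable graph of Q (3 states):
  v0 = b.b.(0 + 0 + 0\{a}) ⊢ ··b··> v1
  v1 = b.(0 + 0 + 0\{a}) ⊢ ··b··> v2
  v2 = 0 + 0 + 0\{a} ⊢ deadlocked
Partition-refinement fixed point:
  B0 = {u0, v1}
  B1 = {u1, v2}
  B2 = {v0}
u0 ∈ B0, v0 ∈ B2 → different blocks

P ≁ Q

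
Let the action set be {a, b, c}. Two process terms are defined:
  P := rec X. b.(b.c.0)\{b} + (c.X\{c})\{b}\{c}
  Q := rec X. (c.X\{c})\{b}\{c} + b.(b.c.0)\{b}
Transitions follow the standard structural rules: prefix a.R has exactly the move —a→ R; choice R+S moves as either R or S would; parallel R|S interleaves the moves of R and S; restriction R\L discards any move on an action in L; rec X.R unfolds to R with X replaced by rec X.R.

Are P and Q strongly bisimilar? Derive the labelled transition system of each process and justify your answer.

bisimilar

LTS(P): 2 reachable states
  s0 = rec X. b.(b.c.0)\{b} + (c.X\{c})\{b}\{c} has moves ··b··> s1
  s1 = (b.c.0)\{b} has moves deadlocked
LTS(Q): 2 reachable states
  t0 = rec X. (c.X\{c})\{b}\{c} + b.(b.c.0)\{b} has moves ··b··> t1
  t1 = (b.c.0)\{b} has moves deadlocked
Partition-refinement fixed point:
  B0 = {s0, t0}
  B1 = {s1, t1}
s0 ∈ B0, t0 ∈ B0 → same block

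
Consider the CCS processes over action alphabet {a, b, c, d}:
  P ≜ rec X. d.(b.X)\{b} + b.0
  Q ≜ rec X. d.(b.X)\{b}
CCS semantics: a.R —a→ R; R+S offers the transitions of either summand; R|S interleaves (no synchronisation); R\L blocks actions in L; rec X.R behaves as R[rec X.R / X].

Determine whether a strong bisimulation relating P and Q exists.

not bisimilar

P's transition system — 3 states:
  s0 = rec X. d.(b.X)\{b} + b.0 → —b→ s1, —d→ s2
  s1 = 0 → ·
  s2 = (b.(rec X. d.(b.X)\{b} + b.0))\{b} → ·
Q's transition system — 2 states:
  t0 = rec X. d.(b.X)\{b} → —d→ t1
  t1 = (b.(rec X. d.(b.X)\{b}))\{b} → ·
Coarsest stable partition (strong bisimilarity classes):
  B0 = {s0}
  B1 = {s1, s2, t1}
  B2 = {t0}
s0 ∈ B0, t0 ∈ B2 → different blocks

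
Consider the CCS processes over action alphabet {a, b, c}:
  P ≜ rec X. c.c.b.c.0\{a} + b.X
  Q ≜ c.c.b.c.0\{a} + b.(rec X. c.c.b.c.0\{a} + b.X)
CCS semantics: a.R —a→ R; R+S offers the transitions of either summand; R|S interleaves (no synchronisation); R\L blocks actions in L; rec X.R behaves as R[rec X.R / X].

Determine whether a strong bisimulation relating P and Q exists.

P ~ Q

Reachable graph of P (5 states):
  s0 = rec X. c.c.b.c.0\{a} + b.X :: =b=> s0, =c=> s1
  s1 = c.b.c.0\{a} :: =c=> s2
  s2 = b.c.0\{a} :: =b=> s3
  s3 = c.0\{a} :: =c=> s4
  s4 = 0\{a} :: ∅
Reachable graph of Q (6 states):
  t0 = c.c.b.c.0\{a} + b.(rec X. c.c.b.c.0\{a} + b.X) :: =b=> t1, =c=> t2
  t1 = rec X. c.c.b.c.0\{a} + b.X :: =b=> t1, =c=> t2
  t2 = c.b.c.0\{a} :: =c=> t3
  t3 = b.c.0\{a} :: =b=> t4
  t4 = c.0\{a} :: =c=> t5
  t5 = 0\{a} :: ∅
Bisimilarity quotient blocks:
  B0 = {s0, t0, t1}
  B1 = {s1, t2}
  B2 = {s2, t3}
  B3 = {s3, t4}
  B4 = {s4, t5}
s0 ∈ B0, t0 ∈ B0 → same block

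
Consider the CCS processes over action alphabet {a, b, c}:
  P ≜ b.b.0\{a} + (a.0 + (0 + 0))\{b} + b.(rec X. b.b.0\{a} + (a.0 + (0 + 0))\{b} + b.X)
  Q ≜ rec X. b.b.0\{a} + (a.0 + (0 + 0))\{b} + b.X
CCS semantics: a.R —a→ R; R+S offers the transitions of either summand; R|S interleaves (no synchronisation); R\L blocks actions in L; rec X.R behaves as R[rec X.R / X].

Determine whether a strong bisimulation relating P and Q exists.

P ~ Q

LTS(P): 5 reachable states
  p0 = b.b.0\{a} + (a.0 + (0 + 0))\{b} + b.(rec X. b.b.0\{a} + (a.0 + (0 + 0))\{b} + b.X) ⊢ -a-> p1, -b-> p2, -b-> p3
  p1 = 0\{b} ⊢ ·
  p2 = b.0\{a} ⊢ -b-> p4
  p3 = rec X. b.b.0\{a} + (a.0 + (0 + 0))\{b} + b.X ⊢ -a-> p1, -b-> p2, -b-> p3
  p4 = 0\{a} ⊢ ·
LTS(Q): 4 reachable states
  q0 = rec X. b.b.0\{a} + (a.0 + (0 + 0))\{b} + b.X ⊢ -a-> q1, -b-> q0, -b-> q2
  q1 = 0\{b} ⊢ ·
  q2 = b.0\{a} ⊢ -b-> q3
  q3 = 0\{a} ⊢ ·
Coarsest stable partition (strong bisimilarity classes):
  B0 = {p0, p3, q0}
  B1 = {p1, p4, q1, q3}
  B2 = {p2, q2}
p0 ∈ B0, q0 ∈ B0 → same block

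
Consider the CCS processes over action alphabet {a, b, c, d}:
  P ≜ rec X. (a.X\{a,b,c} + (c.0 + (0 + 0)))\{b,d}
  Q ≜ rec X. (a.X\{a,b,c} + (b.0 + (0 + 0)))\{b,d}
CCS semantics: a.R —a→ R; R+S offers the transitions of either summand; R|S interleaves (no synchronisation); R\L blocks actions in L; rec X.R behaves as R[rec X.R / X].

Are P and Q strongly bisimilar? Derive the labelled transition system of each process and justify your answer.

NO

Reachable graph of P (3 states):
  s0 = rec X. (a.X\{a,b,c} + (c.0 + (0 + 0)))\{b,d} :: --a--▸ s1, --c--▸ s2
  s1 = (rec X. (a.X\{a,b,c} + (c.0 + (0 + 0)))\{b,d})\{a,b,c}\{b,d} :: (no moves)
  s2 = 0\{b,d} :: (no moves)
Reachable graph of Q (2 states):
  t0 = rec X. (a.X\{a,b,c} + (b.0 + (0 + 0)))\{b,d} :: --a--▸ t1
  t1 = (rec X. (a.X\{a,b,c} + (b.0 + (0 + 0)))\{b,d})\{a,b,c}\{b,d} :: (no moves)
Coarsest stable partition (strong bisimilarity classes):
  B0 = {s0}
  B1 = {s1, s2, t1}
  B2 = {t0}
s0 ∈ B0, t0 ∈ B2 → different blocks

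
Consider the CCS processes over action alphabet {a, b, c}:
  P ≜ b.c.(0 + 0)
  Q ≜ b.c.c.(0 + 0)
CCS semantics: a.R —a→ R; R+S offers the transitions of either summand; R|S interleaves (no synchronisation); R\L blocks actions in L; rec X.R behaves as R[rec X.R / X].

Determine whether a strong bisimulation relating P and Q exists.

P ≁ Q

Reachable graph of P (3 states):
  u0 = b.c.(0 + 0) :: -b-> u1
  u1 = c.(0 + 0) :: -c-> u2
  u2 = 0 + 0 :: deadlocked
Reachable graph of Q (4 states):
  v0 = b.c.c.(0 + 0) :: -b-> v1
  v1 = c.c.(0 + 0) :: -c-> v2
  v2 = c.(0 + 0) :: -c-> v3
  v3 = 0 + 0 :: deadlocked
Coarsest stable partition (strong bisimilarity classes):
  B0 = {u0}
  B1 = {u1, v2}
  B2 = {u2, v3}
  B3 = {v0}
  B4 = {v1}
u0 ∈ B0, v0 ∈ B3 → different blocks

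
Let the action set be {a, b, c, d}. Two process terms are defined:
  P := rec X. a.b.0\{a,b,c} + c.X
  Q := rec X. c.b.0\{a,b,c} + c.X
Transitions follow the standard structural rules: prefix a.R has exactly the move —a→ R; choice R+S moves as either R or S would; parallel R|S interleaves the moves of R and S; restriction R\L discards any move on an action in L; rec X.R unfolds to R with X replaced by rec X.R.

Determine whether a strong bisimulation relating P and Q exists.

Reachable graph of P (3 states):
  p0 = rec X. a.b.0\{a,b,c} + c.X has moves -a-> p1, -c-> p0
  p1 = b.0\{a,b,c} has moves -b-> p2
  p2 = 0\{a,b,c} has moves (no moves)
Reachable graph of Q (3 states):
  q0 = rec X. c.b.0\{a,b,c} + c.X has moves -c-> q0, -c-> q1
  q1 = b.0\{a,b,c} has moves -b-> q2
  q2 = 0\{a,b,c} has moves (no moves)
Coarsest stable partition (strong bisimilarity classes):
  B0 = {p0}
  B1 = {p1, q1}
  B2 = {p2, q2}
  B3 = {q0}
p0 ∈ B0, q0 ∈ B3 → different blocks

NO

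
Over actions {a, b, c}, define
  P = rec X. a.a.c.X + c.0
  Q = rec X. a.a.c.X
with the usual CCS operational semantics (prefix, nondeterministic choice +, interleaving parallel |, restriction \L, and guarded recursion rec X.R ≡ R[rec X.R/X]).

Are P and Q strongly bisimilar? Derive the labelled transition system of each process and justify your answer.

Reachable graph of P (4 states):
  m0 = rec X. a.a.c.X + c.0 :: -a-> m1, -c-> m2
  m1 = a.c.(rec X. a.a.c.X + c.0) :: -a-> m3
  m2 = 0 :: deadlocked
  m3 = c.(rec X. a.a.c.X + c.0) :: -c-> m0
Reachable graph of Q (3 states):
  n0 = rec X. a.a.c.X :: -a-> n1
  n1 = a.c.(rec X. a.a.c.X) :: -a-> n2
  n2 = c.(rec X. a.a.c.X) :: -c-> n0
Partition-refinement fixed point:
  B0 = {m0}
  B1 = {m2}
  B2 = {m1}
  B3 = {m3}
  B4 = {n0}
  B5 = {n1}
  B6 = {n2}
m0 ∈ B0, n0 ∈ B4 → different blocks

P ≁ Q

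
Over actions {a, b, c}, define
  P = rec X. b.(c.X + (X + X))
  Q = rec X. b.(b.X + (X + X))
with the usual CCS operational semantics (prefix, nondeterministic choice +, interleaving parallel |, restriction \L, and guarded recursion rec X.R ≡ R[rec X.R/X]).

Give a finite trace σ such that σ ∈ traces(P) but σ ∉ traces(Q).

bc

Reachable graph of P (2 states):
  m0 = rec X. b.(c.X + (X + X)) | —b→ m1
  m1 = c.(rec X. b.(c.X + (X + X))) + ((rec X. b.(c.X + (X + X))) + (rec X. b.(c.X + (X + X)))) | —b→ m1, —c→ m0
Reachable graph of Q (2 states):
  n0 = rec X. b.(b.X + (X + X)) | —b→ n1
  n1 = b.(rec X. b.(b.X + (X + X))) + ((rec X. b.(b.X + (X + X))) + (rec X. b.(b.X + (X + X)))) | —b→ n0, —b→ n1
Trace ⟨bc⟩ through P, begin at {m0}:
  step 1 (b): {m1}
  step 2 (c): {m0}
  ✓ P
Trace ⟨bc⟩ through Q, begin at {n0}:
  step 1 (b): {n1}
  step 2 (c): no successor for Q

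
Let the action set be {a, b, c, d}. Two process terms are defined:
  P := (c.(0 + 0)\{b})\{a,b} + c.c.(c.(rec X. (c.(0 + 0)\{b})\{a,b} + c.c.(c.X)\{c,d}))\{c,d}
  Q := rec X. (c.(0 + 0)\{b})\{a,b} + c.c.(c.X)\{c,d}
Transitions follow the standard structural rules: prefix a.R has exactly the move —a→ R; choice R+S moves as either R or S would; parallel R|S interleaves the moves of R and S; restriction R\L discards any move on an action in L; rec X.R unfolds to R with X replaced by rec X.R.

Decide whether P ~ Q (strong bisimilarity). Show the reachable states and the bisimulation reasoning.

YES

LTS(P): 4 reachable states
  s0 = (c.(0 + 0)\{b})\{a,b} + c.c.(c.(rec X. (c.(0 + 0)\{b})\{a,b} + c.c.(c.X)\{c,d}))\{c,d} | -c-> s1, -c-> s2
  s1 = (0 + 0)\{b}\{a,b} | ∅
  s2 = c.(c.(rec X. (c.(0 + 0)\{b})\{a,b} + c.c.(c.X)\{c,d}))\{c,d} | -c-> s3
  s3 = (c.(rec X. (c.(0 + 0)\{b})\{a,b} + c.c.(c.X)\{c,d}))\{c,d} | ∅
LTS(Q): 4 reachable states
  t0 = rec X. (c.(0 + 0)\{b})\{a,b} + c.c.(c.X)\{c,d} | -c-> t1, -c-> t2
  t1 = (0 + 0)\{b}\{a,b} | ∅
  t2 = c.(c.(rec X. (c.(0 + 0)\{b})\{a,b} + c.c.(c.X)\{c,d}))\{c,d} | -c-> t3
  t3 = (c.(rec X. (c.(0 + 0)\{b})\{a,b} + c.c.(c.X)\{c,d}))\{c,d} | ∅
Bisimilarity quotient blocks:
  B0 = {s0, t0}
  B1 = {s1, s3, t1, t3}
  B2 = {s2, t2}
s0 ∈ B0, t0 ∈ B0 → same block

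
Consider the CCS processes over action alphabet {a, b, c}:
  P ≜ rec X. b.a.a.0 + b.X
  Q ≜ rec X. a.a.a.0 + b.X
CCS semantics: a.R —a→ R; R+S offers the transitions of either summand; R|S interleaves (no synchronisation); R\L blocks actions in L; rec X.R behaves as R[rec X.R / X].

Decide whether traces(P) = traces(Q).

Reachable graph of P (4 states):
  m0 = rec X. b.a.a.0 + b.X ⊢ --b--▸ m0, --b--▸ m1
  m1 = a.a.0 ⊢ --a--▸ m2
  m2 = a.0 ⊢ --a--▸ m3
  m3 = 0 ⊢ ·
Reachable graph of Q (4 states):
  n0 = rec X. a.a.a.0 + b.X ⊢ --a--▸ n1, --b--▸ n0
  n1 = a.a.0 ⊢ --a--▸ n2
  n2 = a.0 ⊢ --a--▸ n3
  n3 = 0 ⊢ ·
Executing a from Q (initial set {n0}):
  step 1 (a): {n1}
  Q completes σ.
Executing a from P (initial set {m0}):
  step 1 (a): no successor for P

NO — witness ⟨a⟩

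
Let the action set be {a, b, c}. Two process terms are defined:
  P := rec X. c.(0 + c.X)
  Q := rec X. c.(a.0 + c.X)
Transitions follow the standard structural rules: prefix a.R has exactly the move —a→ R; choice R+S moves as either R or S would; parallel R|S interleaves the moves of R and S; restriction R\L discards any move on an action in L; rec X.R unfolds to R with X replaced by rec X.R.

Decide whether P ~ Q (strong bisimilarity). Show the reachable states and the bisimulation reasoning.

Reachable graph of P (2 states):
  s0 = rec X. c.(0 + c.X) ⊢ --c--▸ s1
  s1 = 0 + c.(rec X. c.(0 + c.X)) ⊢ --c--▸ s0
Reachable graph of Q (3 states):
  t0 = rec X. c.(a.0 + c.X) ⊢ --c--▸ t1
  t1 = a.0 + c.(rec X. c.(a.0 + c.X)) ⊢ --a--▸ t2, --c--▸ t0
  t2 = 0 ⊢ ∅
Partition-refinement fixed point:
  B0 = {s0, s1}
  B1 = {t0}
  B2 = {t1}
  B3 = {t2}
s0 ∈ B0, t0 ∈ B1 → different blocks

not bisimilar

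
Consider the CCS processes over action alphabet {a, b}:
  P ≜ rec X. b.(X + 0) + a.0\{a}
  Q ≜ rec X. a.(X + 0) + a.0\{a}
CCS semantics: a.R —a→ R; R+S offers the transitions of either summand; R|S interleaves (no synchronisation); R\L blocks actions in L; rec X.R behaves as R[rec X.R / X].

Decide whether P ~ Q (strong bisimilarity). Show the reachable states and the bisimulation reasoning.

Reachable graph of P (3 states):
  u0 = rec X. b.(X + 0) + a.0\{a} has moves =a=> u1, =b=> u2
  u1 = 0\{a} has moves (no moves)
  u2 = (rec X. b.(X + 0) + a.0\{a}) + 0 has moves =a=> u1, =b=> u2
Reachable graph of Q (3 states):
  v0 = rec X. a.(X + 0) + a.0\{a} has moves =a=> v1, =a=> v2
  v1 = (rec X. a.(X + 0) + a.0\{a}) + 0 has moves =a=> v1, =a=> v2
  v2 = 0\{a} has moves (no moves)
Partition-refinement fixed point:
  B0 = {u0, u2}
  B1 = {u1, v2}
  B2 = {v0, v1}
u0 ∈ B0, v0 ∈ B2 → different blocks

NO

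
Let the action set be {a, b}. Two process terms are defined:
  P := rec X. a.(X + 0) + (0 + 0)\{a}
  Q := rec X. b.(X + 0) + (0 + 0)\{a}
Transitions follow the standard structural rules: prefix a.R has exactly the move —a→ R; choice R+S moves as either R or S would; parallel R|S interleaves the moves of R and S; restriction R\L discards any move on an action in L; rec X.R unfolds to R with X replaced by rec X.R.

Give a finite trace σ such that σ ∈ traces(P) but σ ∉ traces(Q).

a

P's transition system — 2 states:
  s0 = rec X. a.(X + 0) + (0 + 0)\{a} ⊢ =a=> s1
  s1 = (rec X. a.(X + 0) + (0 + 0)\{a}) + 0 ⊢ =a=> s1
Q's transition system — 2 states:
  t0 = rec X. b.(X + 0) + (0 + 0)\{a} ⊢ =b=> t1
  t1 = (rec X. b.(X + 0) + (0 + 0)\{a}) + 0 ⊢ =b=> t1
Executing a from P (initial set {s0}):
  after a @ step 1: {s1}
  P completes σ.
Executing a from Q (initial set {t0}):
  after a @ step 1: no successor for Q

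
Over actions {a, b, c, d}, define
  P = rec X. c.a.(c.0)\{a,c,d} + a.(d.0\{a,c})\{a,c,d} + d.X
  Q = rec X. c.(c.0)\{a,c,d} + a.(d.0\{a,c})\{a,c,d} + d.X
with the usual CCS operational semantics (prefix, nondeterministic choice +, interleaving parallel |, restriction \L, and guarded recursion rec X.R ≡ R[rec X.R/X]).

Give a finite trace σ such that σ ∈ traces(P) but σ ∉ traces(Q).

ca

Reachable graph of P (4 states):
  s0 = rec X. c.a.(c.0)\{a,c,d} + a.(d.0\{a,c})\{a,c,d} + d.X | -a-> s1, -c-> s2, -d-> s0
  s1 = (d.0\{a,c})\{a,c,d} | ·
  s2 = a.(c.0)\{a,c,d} | -a-> s3
  s3 = (c.0)\{a,c,d} | ·
Reachable graph of Q (3 states):
  t0 = rec X. c.(c.0)\{a,c,d} + a.(d.0\{a,c})\{a,c,d} + d.X | -a-> t1, -c-> t2, -d-> t0
  t1 = (d.0\{a,c})\{a,c,d} | ·
  t2 = (c.0)\{a,c,d} | ·
Executing ca from P (initial set {s0}):
  after c @ step 1: {s2}
  after a @ step 2: {s3}
  ✓ P
Executing ca from Q (initial set {t0}):
  after c @ step 1: {t2}
  after a @ step 2: no successor for Q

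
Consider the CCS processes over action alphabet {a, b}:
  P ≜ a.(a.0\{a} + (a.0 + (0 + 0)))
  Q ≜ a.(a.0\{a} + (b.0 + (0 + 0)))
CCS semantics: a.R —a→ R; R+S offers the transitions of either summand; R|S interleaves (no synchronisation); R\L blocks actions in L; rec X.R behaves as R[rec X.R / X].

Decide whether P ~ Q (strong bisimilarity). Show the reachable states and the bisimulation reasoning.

NO

P's transition system — 4 states:
  u0 = a.(a.0\{a} + (a.0 + (0 + 0))) | ··a··> u1
  u1 = a.0\{a} + (a.0 + (0 + 0)) | ··a··> u2, ··a··> u3
  u2 = 0 | ∅
  u3 = 0\{a} | ∅
Q's transition system — 4 states:
  v0 = a.(a.0\{a} + (b.0 + (0 + 0))) | ··a··> v1
  v1 = a.0\{a} + (b.0 + (0 + 0)) | ··a··> v2, ··b··> v3
  v2 = 0\{a} | ∅
  v3 = 0 | ∅
Partition-refinement fixed point:
  B0 = {u0}
  B1 = {u1}
  B2 = {u2, u3, v2, v3}
  B3 = {v0}
  B4 = {v1}
u0 ∈ B0, v0 ∈ B3 → different blocks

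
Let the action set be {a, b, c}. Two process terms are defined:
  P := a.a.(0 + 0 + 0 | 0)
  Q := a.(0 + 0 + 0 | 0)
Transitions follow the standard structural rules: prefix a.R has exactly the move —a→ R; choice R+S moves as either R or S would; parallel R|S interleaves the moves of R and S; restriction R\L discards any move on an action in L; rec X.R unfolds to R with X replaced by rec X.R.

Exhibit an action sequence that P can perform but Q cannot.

Reachable graph of P (3 states):
  m0 = a.a.(0 + 0 + 0 | 0) → ··a··> m1
  m1 = a.(0 + 0 + 0 | 0) → ··a··> m2
  m2 = 0 + 0 + 0 | 0 → (no moves)
Reachable graph of Q (2 states):
  n0 = a.(0 + 0 + 0 | 0) → ··a··> n1
  n1 = 0 + 0 + 0 | 0 → (no moves)
Trace ⟨aa⟩ through P, begin at {m0}:
  [1] a ⇒ {m1}
  [2] a ⇒ {m2}
  P completes σ.
Trace ⟨aa⟩ through Q, begin at {n0}:
  [1] a ⇒ {n1}
  [2] a ⇒ ∅  — Q cannot continue

aa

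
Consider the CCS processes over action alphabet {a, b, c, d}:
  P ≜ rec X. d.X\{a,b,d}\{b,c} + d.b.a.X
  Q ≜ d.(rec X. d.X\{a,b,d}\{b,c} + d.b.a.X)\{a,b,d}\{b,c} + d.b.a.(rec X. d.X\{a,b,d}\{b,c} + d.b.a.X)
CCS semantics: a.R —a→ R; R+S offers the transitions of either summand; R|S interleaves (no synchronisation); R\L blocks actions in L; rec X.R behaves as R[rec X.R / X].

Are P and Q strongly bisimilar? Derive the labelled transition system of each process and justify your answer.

YES

P's transition system — 4 states:
  s0 = rec X. d.X\{a,b,d}\{b,c} + d.b.a.X :: ··d··> s1, ··d··> s2
  s1 = (rec X. d.X\{a,b,d}\{b,c} + d.b.a.X)\{a,b,d}\{b,c} :: stopped
  s2 = b.a.(rec X. d.X\{a,b,d}\{b,c} + d.b.a.X) :: ··b··> s3
  s3 = a.(rec X. d.X\{a,b,d}\{b,c} + d.b.a.X) :: ··a··> s0
Q's transition system — 5 states:
  t0 = d.(rec X. d.X\{a,b,d}\{b,c} + d.b.a.X)\{a,b,d}\{b,c} + d.b.a.(rec X. d.X\{a,b,d}\{b,c} + d.b.a.X) :: ··d··> t1, ··d··> t2
  t1 = (rec X. d.X\{a,b,d}\{b,c} + d.b.a.X)\{a,b,d}\{b,c} :: stopped
  t2 = b.a.(rec X. d.X\{a,b,d}\{b,c} + d.b.a.X) :: ··b··> t3
  t3 = a.(rec X. d.X\{a,b,d}\{b,c} + d.b.a.X) :: ··a··> t4
  t4 = rec X. d.X\{a,b,d}\{b,c} + d.b.a.X :: ··d··> t1, ··d··> t2
Coarsest stable partition (strong bisimilarity classes):
  B0 = {s0, t0, t4}
  B1 = {s2, t2}
  B2 = {s3, t3}
  B3 = {s1, t1}
s0 ∈ B0, t0 ∈ B0 → same block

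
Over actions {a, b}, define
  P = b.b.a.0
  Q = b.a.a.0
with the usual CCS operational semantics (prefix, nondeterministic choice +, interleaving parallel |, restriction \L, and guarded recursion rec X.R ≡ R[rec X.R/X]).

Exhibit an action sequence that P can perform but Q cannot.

LTS(P): 4 reachable states
  p0 = b.b.a.0 :: ··b··> p1
  p1 = b.a.0 :: ··b··> p2
  p2 = a.0 :: ··a··> p3
  p3 = 0 :: stopped
LTS(Q): 4 reachable states
  q0 = b.a.a.0 :: ··b··> q1
  q1 = a.a.0 :: ··a··> q2
  q2 = a.0 :: ··a··> q3
  q3 = 0 :: stopped
Trace ⟨bb⟩ through P, begin at {p0}:
  [1] b ⇒ {p1}
  [2] b ⇒ {p2}
  — P admits the full trace.
Trace ⟨bb⟩ through Q, begin at {q0}:
  [1] b ⇒ {q1}
  [2] b ⇒ ∅ (Q stuck)

bb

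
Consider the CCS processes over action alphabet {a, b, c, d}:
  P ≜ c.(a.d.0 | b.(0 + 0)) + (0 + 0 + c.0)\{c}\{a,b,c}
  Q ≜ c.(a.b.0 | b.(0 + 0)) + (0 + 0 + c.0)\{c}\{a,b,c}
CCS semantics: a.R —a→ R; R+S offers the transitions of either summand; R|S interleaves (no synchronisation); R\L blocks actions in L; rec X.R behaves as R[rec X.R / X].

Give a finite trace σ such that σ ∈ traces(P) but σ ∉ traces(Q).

cad

LTS(P): 7 reachable states
  m0 = c.(a.d.0 | b.(0 + 0)) + (0 + 0 + c.0)\{c}\{a,b,c} | =c=> m1
  m1 = a.d.0 | b.(0 + 0) | =a=> m2, =b=> m3
  m2 = d.0 | b.(0 + 0) | =b=> m4, =d=> m5
  m3 = a.d.0 | (0 + 0) | =a=> m4
  m4 = d.0 | (0 + 0) | =d=> m6
  m5 = 0 | b.(0 + 0) | =b=> m6
  m6 = 0 | (0 + 0) | ∅
LTS(Q): 7 reachable states
  n0 = c.(a.b.0 | b.(0 + 0)) + (0 + 0 + c.0)\{c}\{a,b,c} | =c=> n1
  n1 = a.b.0 | b.(0 + 0) | =a=> n2, =b=> n3
  n2 = b.0 | b.(0 + 0) | =b=> n4, =b=> n5
  n3 = a.b.0 | (0 + 0) | =a=> n5
  n4 = 0 | b.(0 + 0) | =b=> n6
  n5 = b.0 | (0 + 0) | =b=> n6
  n6 = 0 | (0 + 0) | ∅
Executing cad from P (initial set {m0}):
  step 1 (c): {m1}
  step 2 (a): {m2}
  step 3 (d): {m5}
  — P admits the full trace.
Executing cad from Q (initial set {n0}):
  step 1 (c): {n1}
  step 2 (a): {n2}
  step 3 (d): ∅ (Q stuck)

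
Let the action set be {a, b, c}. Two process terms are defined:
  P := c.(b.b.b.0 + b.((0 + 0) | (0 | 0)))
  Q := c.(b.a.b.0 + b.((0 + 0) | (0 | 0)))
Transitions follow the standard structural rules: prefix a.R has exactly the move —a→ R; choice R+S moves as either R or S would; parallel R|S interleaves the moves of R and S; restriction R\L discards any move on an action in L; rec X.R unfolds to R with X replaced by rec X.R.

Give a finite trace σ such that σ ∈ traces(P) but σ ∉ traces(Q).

LTS(P): 6 reachable states
  u0 = c.(b.b.b.0 + b.((0 + 0) | (0 | 0))) has moves —c→ u1
  u1 = b.b.b.0 + b.((0 + 0) | (0 | 0)) has moves —b→ u2, —b→ u3
  u2 = (0 + 0) | (0 | 0) has moves deadlocked
  u3 = b.b.0 has moves —b→ u4
  u4 = b.0 has moves —b→ u5
  u5 = 0 has moves deadlocked
LTS(Q): 6 reachable states
  v0 = c.(b.a.b.0 + b.((0 + 0) | (0 | 0))) has moves —c→ v1
  v1 = b.a.b.0 + b.((0 + 0) | (0 | 0)) has moves —b→ v2, —b→ v3
  v2 = (0 + 0) | (0 | 0) has moves deadlocked
  v3 = a.b.0 has moves —a→ v4
  v4 = b.0 has moves —b→ v5
  v5 = 0 has moves deadlocked
Trace ⟨cbb⟩ through P, begin at {u0}:
  after c @ step 1: {u1}
  after b @ step 2: {u2, u3}
  after b @ step 3: {u4}
  ✓ P
Trace ⟨cbb⟩ through Q, begin at {v0}:
  after c @ step 1: {v1}
  after b @ step 2: {v2, v3}
  after b @ step 3: no successor for Q

cbb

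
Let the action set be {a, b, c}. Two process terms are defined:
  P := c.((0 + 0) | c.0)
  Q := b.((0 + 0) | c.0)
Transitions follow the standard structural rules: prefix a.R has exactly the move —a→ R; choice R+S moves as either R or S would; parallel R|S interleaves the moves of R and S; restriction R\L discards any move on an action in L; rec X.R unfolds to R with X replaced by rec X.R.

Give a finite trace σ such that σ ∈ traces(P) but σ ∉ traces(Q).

P's transition system — 3 states:
  s0 = c.((0 + 0) | c.0) has moves ··c··> s1
  s1 = (0 + 0) | c.0 has moves ··c··> s2
  s2 = (0 + 0) | 0 has moves deadlocked
Q's transition system — 3 states:
  t0 = b.((0 + 0) | c.0) has moves ··b··> t1
  t1 = (0 + 0) | c.0 has moves ··c··> t2
  t2 = (0 + 0) | 0 has moves deadlocked
Trace ⟨c⟩ through P, begin at {s0}:
  step 1 (c): {s1}
  ✓ P
Trace ⟨c⟩ through Q, begin at {t0}:
  step 1 (c): ∅  — Q cannot continue

c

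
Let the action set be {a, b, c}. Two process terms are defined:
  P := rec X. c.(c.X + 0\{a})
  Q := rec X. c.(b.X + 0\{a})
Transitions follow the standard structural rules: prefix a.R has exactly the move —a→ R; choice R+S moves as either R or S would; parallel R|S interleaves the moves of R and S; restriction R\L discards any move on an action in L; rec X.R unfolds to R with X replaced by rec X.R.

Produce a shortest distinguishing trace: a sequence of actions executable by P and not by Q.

cc

LTS(P): 2 reachable states
  u0 = rec X. c.(c.X + 0\{a}) | -c-> u1
  u1 = c.(rec X. c.(c.X + 0\{a})) + 0\{a} | -c-> u0
LTS(Q): 2 reachable states
  v0 = rec X. c.(b.X + 0\{a}) | -c-> v1
  v1 = b.(rec X. c.(b.X + 0\{a})) + 0\{a} | -b-> v0
Run σ = ⟨cc⟩ on P: start {u0}
  [1] c ⇒ {u1}
  [2] c ⇒ {u0}
  ✓ P
Run σ = ⟨cc⟩ on Q: start {v0}
  [1] c ⇒ {v1}
  [2] c ⇒ ∅ (Q stuck)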